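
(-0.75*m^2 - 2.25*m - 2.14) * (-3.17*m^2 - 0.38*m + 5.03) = 2.3775*m^4 + 7.4175*m^3 + 3.8663*m^2 - 10.5043*m - 10.7642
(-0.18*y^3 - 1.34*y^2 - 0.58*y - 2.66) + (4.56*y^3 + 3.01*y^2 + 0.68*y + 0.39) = 4.38*y^3 + 1.67*y^2 + 0.1*y - 2.27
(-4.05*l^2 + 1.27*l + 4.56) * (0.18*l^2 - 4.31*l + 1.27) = -0.729*l^4 + 17.6841*l^3 - 9.7964*l^2 - 18.0407*l + 5.7912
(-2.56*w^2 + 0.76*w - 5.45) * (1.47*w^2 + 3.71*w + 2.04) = -3.7632*w^4 - 8.3804*w^3 - 10.4143*w^2 - 18.6691*w - 11.118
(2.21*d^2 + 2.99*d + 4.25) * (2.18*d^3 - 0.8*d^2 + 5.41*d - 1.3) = 4.8178*d^5 + 4.7502*d^4 + 18.8291*d^3 + 9.9029*d^2 + 19.1055*d - 5.525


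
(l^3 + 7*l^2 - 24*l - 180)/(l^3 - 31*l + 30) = (l + 6)/(l - 1)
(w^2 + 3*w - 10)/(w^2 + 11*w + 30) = (w - 2)/(w + 6)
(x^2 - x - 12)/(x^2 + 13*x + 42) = (x^2 - x - 12)/(x^2 + 13*x + 42)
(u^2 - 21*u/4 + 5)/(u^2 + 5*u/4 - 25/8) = 2*(u - 4)/(2*u + 5)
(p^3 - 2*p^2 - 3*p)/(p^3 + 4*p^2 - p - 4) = p*(p - 3)/(p^2 + 3*p - 4)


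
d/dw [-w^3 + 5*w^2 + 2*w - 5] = -3*w^2 + 10*w + 2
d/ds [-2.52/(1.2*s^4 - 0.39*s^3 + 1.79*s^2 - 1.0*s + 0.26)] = (12.096*s^3 - 2.9484*s^2 + 9.0216*s - 2.52)/(1.2*s^4 - 0.39*s^3 + 1.79*s^2 - 1.0*s + 0.26)^2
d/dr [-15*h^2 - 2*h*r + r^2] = -2*h + 2*r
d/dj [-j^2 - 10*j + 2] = -2*j - 10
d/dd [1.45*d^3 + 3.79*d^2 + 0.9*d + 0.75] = 4.35*d^2 + 7.58*d + 0.9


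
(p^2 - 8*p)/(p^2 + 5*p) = (p - 8)/(p + 5)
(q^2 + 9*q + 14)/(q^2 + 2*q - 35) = (q + 2)/(q - 5)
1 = 1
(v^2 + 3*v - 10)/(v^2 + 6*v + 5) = (v - 2)/(v + 1)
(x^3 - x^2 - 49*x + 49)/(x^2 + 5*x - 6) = (x^2 - 49)/(x + 6)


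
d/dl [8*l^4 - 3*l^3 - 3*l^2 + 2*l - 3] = 32*l^3 - 9*l^2 - 6*l + 2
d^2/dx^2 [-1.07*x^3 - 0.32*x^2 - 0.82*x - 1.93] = -6.42*x - 0.64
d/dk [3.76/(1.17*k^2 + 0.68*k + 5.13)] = (-8.7984*k - 2.5568)/(1.17*k^2 + 0.68*k + 5.13)^2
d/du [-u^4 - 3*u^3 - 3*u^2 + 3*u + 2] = -4*u^3 - 9*u^2 - 6*u + 3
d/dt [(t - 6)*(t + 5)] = 2*t - 1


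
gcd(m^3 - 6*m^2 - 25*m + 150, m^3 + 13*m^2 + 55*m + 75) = m + 5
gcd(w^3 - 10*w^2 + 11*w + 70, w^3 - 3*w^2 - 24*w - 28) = w^2 - 5*w - 14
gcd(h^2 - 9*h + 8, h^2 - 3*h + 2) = h - 1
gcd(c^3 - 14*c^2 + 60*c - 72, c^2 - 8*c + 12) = c^2 - 8*c + 12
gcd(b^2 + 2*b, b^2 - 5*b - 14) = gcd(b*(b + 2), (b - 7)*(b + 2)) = b + 2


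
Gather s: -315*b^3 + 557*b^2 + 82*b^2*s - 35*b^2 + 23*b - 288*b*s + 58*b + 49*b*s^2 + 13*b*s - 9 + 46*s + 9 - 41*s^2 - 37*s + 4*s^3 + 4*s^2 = -315*b^3 + 522*b^2 + 81*b + 4*s^3 + s^2*(49*b - 37) + s*(82*b^2 - 275*b + 9)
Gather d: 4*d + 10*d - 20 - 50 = 14*d - 70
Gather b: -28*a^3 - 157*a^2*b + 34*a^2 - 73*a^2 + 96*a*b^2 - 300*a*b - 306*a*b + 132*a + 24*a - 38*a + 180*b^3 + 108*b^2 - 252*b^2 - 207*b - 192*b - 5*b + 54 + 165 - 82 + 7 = -28*a^3 - 39*a^2 + 118*a + 180*b^3 + b^2*(96*a - 144) + b*(-157*a^2 - 606*a - 404) + 144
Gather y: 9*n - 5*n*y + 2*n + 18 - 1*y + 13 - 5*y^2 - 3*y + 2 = 11*n - 5*y^2 + y*(-5*n - 4) + 33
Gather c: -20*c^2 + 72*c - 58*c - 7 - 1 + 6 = -20*c^2 + 14*c - 2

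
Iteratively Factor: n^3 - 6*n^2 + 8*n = (n)*(n^2 - 6*n + 8) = n*(n - 4)*(n - 2)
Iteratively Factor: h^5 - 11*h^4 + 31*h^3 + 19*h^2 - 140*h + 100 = (h - 1)*(h^4 - 10*h^3 + 21*h^2 + 40*h - 100) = (h - 5)*(h - 1)*(h^3 - 5*h^2 - 4*h + 20) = (h - 5)^2*(h - 1)*(h^2 - 4) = (h - 5)^2*(h - 1)*(h + 2)*(h - 2)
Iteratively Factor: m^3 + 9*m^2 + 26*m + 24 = (m + 2)*(m^2 + 7*m + 12) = (m + 2)*(m + 3)*(m + 4)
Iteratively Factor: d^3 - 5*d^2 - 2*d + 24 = (d - 3)*(d^2 - 2*d - 8) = (d - 3)*(d + 2)*(d - 4)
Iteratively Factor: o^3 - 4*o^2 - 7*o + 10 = (o - 1)*(o^2 - 3*o - 10) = (o - 5)*(o - 1)*(o + 2)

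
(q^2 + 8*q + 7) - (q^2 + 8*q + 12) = -5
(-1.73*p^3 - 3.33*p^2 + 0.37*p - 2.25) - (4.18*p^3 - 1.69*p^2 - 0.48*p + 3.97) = -5.91*p^3 - 1.64*p^2 + 0.85*p - 6.22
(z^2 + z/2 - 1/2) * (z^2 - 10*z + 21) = z^4 - 19*z^3/2 + 31*z^2/2 + 31*z/2 - 21/2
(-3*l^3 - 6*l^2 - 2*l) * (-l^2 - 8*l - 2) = 3*l^5 + 30*l^4 + 56*l^3 + 28*l^2 + 4*l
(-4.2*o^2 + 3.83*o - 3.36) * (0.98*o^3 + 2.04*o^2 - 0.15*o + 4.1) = -4.116*o^5 - 4.8146*o^4 + 5.1504*o^3 - 24.6489*o^2 + 16.207*o - 13.776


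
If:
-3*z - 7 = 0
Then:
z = -7/3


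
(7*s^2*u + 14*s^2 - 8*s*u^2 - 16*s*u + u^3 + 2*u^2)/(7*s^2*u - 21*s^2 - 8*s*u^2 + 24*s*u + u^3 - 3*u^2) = (u + 2)/(u - 3)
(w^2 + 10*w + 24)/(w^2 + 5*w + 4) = (w + 6)/(w + 1)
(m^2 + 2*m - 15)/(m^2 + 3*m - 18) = (m + 5)/(m + 6)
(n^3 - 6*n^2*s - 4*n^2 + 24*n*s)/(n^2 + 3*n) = (n^2 - 6*n*s - 4*n + 24*s)/(n + 3)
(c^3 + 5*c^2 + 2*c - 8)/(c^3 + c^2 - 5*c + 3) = (c^2 + 6*c + 8)/(c^2 + 2*c - 3)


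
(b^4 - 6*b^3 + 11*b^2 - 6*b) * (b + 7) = b^5 + b^4 - 31*b^3 + 71*b^2 - 42*b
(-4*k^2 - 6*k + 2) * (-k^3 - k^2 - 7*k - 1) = 4*k^5 + 10*k^4 + 32*k^3 + 44*k^2 - 8*k - 2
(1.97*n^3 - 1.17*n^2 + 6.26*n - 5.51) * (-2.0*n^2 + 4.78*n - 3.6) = -3.94*n^5 + 11.7566*n^4 - 25.2046*n^3 + 45.1548*n^2 - 48.8738*n + 19.836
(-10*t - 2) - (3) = -10*t - 5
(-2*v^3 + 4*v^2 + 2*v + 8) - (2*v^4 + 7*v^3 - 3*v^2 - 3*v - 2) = -2*v^4 - 9*v^3 + 7*v^2 + 5*v + 10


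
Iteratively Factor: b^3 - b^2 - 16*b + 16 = (b - 4)*(b^2 + 3*b - 4) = (b - 4)*(b - 1)*(b + 4)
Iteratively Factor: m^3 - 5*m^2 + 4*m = (m)*(m^2 - 5*m + 4) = m*(m - 1)*(m - 4)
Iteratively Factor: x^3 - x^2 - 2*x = (x - 2)*(x^2 + x) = (x - 2)*(x + 1)*(x)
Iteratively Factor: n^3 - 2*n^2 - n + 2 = (n - 1)*(n^2 - n - 2) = (n - 2)*(n - 1)*(n + 1)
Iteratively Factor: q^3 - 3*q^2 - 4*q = (q - 4)*(q^2 + q) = q*(q - 4)*(q + 1)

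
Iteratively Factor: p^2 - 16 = (p - 4)*(p + 4)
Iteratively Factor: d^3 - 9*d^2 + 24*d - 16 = (d - 4)*(d^2 - 5*d + 4) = (d - 4)*(d - 1)*(d - 4)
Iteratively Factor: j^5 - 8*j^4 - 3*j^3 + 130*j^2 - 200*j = (j - 5)*(j^4 - 3*j^3 - 18*j^2 + 40*j) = (j - 5)^2*(j^3 + 2*j^2 - 8*j) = (j - 5)^2*(j - 2)*(j^2 + 4*j) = j*(j - 5)^2*(j - 2)*(j + 4)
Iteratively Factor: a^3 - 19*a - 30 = (a - 5)*(a^2 + 5*a + 6) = (a - 5)*(a + 3)*(a + 2)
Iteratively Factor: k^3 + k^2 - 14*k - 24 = (k + 3)*(k^2 - 2*k - 8) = (k + 2)*(k + 3)*(k - 4)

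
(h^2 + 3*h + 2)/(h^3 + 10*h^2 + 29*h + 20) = (h + 2)/(h^2 + 9*h + 20)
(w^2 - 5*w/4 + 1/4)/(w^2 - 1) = (w - 1/4)/(w + 1)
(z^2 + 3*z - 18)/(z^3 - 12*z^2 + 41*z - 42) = (z + 6)/(z^2 - 9*z + 14)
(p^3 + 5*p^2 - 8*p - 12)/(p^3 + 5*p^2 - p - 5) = (p^2 + 4*p - 12)/(p^2 + 4*p - 5)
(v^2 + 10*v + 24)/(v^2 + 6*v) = (v + 4)/v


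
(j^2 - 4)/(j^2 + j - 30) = (j^2 - 4)/(j^2 + j - 30)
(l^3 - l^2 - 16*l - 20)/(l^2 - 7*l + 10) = (l^2 + 4*l + 4)/(l - 2)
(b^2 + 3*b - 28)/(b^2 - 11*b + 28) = (b + 7)/(b - 7)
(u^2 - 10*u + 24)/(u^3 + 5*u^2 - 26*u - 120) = (u^2 - 10*u + 24)/(u^3 + 5*u^2 - 26*u - 120)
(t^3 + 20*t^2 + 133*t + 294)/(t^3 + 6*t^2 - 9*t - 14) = (t^2 + 13*t + 42)/(t^2 - t - 2)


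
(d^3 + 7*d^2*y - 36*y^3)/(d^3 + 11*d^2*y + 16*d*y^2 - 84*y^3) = (d + 3*y)/(d + 7*y)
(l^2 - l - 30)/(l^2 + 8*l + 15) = (l - 6)/(l + 3)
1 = 1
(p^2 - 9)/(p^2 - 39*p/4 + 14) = 4*(p^2 - 9)/(4*p^2 - 39*p + 56)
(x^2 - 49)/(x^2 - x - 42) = (x + 7)/(x + 6)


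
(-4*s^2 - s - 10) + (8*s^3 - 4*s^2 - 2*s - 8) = 8*s^3 - 8*s^2 - 3*s - 18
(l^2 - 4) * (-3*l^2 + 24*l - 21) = -3*l^4 + 24*l^3 - 9*l^2 - 96*l + 84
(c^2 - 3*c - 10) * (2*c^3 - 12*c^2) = 2*c^5 - 18*c^4 + 16*c^3 + 120*c^2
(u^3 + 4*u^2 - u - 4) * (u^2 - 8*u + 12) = u^5 - 4*u^4 - 21*u^3 + 52*u^2 + 20*u - 48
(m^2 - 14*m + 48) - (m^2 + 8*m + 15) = 33 - 22*m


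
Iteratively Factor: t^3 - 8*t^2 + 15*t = (t - 3)*(t^2 - 5*t) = (t - 5)*(t - 3)*(t)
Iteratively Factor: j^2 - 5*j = (j - 5)*(j)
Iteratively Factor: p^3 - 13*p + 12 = (p + 4)*(p^2 - 4*p + 3) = (p - 1)*(p + 4)*(p - 3)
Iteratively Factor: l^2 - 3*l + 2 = (l - 2)*(l - 1)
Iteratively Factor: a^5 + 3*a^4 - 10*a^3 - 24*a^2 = (a)*(a^4 + 3*a^3 - 10*a^2 - 24*a) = a*(a + 2)*(a^3 + a^2 - 12*a) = a*(a - 3)*(a + 2)*(a^2 + 4*a) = a*(a - 3)*(a + 2)*(a + 4)*(a)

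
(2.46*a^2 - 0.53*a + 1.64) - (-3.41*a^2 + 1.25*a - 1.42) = 5.87*a^2 - 1.78*a + 3.06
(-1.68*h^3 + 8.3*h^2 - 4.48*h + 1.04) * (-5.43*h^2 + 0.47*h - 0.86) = 9.1224*h^5 - 45.8586*h^4 + 29.6722*h^3 - 14.8908*h^2 + 4.3416*h - 0.8944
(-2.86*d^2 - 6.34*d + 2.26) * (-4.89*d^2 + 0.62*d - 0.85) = 13.9854*d^4 + 29.2294*d^3 - 12.5512*d^2 + 6.7902*d - 1.921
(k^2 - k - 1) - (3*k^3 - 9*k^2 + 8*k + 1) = -3*k^3 + 10*k^2 - 9*k - 2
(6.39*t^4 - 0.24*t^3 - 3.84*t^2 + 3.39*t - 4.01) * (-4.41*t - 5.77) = -28.1799*t^5 - 35.8119*t^4 + 18.3192*t^3 + 7.2069*t^2 - 1.8762*t + 23.1377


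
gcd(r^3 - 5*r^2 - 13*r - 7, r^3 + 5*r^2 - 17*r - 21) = r + 1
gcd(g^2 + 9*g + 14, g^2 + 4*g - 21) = g + 7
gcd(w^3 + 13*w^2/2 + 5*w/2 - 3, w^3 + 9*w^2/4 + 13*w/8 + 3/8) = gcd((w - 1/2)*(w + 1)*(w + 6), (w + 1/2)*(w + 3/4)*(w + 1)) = w + 1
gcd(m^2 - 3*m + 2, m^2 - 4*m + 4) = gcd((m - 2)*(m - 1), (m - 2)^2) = m - 2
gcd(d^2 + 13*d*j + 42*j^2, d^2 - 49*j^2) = d + 7*j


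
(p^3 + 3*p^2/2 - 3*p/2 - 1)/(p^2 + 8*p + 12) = (2*p^2 - p - 1)/(2*(p + 6))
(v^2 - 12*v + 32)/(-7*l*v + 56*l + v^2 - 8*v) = (v - 4)/(-7*l + v)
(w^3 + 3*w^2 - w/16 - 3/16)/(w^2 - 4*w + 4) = (16*w^3 + 48*w^2 - w - 3)/(16*(w^2 - 4*w + 4))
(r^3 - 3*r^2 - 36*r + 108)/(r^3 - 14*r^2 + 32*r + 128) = (r^3 - 3*r^2 - 36*r + 108)/(r^3 - 14*r^2 + 32*r + 128)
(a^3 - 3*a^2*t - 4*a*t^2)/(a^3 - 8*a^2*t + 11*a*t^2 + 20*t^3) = a/(a - 5*t)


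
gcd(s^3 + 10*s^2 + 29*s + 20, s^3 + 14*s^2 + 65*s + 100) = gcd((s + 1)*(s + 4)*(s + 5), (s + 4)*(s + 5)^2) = s^2 + 9*s + 20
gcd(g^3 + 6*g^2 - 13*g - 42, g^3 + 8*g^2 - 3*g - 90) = g - 3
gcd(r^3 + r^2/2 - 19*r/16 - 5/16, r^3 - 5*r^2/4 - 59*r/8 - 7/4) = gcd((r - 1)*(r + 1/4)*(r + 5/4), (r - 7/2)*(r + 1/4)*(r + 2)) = r + 1/4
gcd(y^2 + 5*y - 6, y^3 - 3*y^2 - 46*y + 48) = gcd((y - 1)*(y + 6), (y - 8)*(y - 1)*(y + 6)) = y^2 + 5*y - 6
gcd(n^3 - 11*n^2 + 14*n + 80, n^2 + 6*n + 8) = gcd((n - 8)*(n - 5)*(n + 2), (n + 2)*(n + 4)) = n + 2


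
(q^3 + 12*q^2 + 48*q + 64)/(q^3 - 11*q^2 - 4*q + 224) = (q^2 + 8*q + 16)/(q^2 - 15*q + 56)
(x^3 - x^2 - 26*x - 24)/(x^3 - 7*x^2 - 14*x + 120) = (x + 1)/(x - 5)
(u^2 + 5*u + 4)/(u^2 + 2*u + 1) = (u + 4)/(u + 1)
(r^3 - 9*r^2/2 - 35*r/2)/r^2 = r - 9/2 - 35/(2*r)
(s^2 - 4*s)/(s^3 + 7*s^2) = (s - 4)/(s*(s + 7))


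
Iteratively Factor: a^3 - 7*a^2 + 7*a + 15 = (a - 5)*(a^2 - 2*a - 3) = (a - 5)*(a - 3)*(a + 1)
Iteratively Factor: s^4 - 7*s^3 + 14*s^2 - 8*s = (s - 1)*(s^3 - 6*s^2 + 8*s) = (s - 4)*(s - 1)*(s^2 - 2*s) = s*(s - 4)*(s - 1)*(s - 2)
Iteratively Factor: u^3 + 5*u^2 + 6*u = (u + 3)*(u^2 + 2*u) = (u + 2)*(u + 3)*(u)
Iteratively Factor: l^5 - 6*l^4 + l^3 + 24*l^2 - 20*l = (l + 2)*(l^4 - 8*l^3 + 17*l^2 - 10*l) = (l - 2)*(l + 2)*(l^3 - 6*l^2 + 5*l) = (l - 2)*(l - 1)*(l + 2)*(l^2 - 5*l) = (l - 5)*(l - 2)*(l - 1)*(l + 2)*(l)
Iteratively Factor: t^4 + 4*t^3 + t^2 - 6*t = (t + 2)*(t^3 + 2*t^2 - 3*t) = t*(t + 2)*(t^2 + 2*t - 3) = t*(t + 2)*(t + 3)*(t - 1)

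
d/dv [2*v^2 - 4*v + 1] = 4*v - 4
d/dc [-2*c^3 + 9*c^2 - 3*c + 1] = -6*c^2 + 18*c - 3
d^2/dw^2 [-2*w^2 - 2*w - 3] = -4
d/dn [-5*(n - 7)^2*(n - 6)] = 5*(19 - 3*n)*(n - 7)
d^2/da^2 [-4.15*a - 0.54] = 0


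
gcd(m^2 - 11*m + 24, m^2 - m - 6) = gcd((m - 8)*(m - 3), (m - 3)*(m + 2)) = m - 3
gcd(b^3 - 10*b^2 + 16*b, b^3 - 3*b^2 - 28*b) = b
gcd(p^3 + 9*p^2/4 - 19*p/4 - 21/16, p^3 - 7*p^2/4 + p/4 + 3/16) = p^2 - 5*p/4 - 3/8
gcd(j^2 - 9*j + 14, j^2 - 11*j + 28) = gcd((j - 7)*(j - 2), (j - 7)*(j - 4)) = j - 7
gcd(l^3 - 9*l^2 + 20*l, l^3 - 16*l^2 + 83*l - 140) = l^2 - 9*l + 20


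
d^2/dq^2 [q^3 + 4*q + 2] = 6*q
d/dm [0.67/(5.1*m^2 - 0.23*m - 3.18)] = (0.1541 - 6.834*m)/(-5.1*m^2 + 0.23*m + 3.18)^2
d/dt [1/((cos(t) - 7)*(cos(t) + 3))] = 2*(cos(t) - 2)*sin(t)/((cos(t) - 7)^2*(cos(t) + 3)^2)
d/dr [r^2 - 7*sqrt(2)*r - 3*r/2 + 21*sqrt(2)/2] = 2*r - 7*sqrt(2) - 3/2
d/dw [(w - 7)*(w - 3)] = 2*w - 10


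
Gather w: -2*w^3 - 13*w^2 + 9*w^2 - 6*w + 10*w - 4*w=-2*w^3 - 4*w^2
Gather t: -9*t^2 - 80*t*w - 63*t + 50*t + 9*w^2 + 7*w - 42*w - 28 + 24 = -9*t^2 + t*(-80*w - 13) + 9*w^2 - 35*w - 4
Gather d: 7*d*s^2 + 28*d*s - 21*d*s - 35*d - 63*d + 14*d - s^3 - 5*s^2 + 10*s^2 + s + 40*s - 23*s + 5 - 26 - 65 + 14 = d*(7*s^2 + 7*s - 84) - s^3 + 5*s^2 + 18*s - 72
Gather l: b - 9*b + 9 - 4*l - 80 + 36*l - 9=-8*b + 32*l - 80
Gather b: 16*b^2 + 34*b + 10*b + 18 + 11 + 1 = 16*b^2 + 44*b + 30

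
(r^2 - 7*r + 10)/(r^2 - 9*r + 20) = (r - 2)/(r - 4)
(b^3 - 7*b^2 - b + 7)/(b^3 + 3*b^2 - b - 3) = (b - 7)/(b + 3)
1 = 1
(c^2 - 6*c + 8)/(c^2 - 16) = (c - 2)/(c + 4)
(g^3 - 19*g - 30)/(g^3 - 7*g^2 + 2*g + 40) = (g + 3)/(g - 4)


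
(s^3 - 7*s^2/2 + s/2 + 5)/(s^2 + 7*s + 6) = (s^2 - 9*s/2 + 5)/(s + 6)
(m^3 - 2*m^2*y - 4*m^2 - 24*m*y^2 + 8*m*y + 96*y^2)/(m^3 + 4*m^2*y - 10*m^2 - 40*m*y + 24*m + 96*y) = (m - 6*y)/(m - 6)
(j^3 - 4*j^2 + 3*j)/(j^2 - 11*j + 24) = j*(j - 1)/(j - 8)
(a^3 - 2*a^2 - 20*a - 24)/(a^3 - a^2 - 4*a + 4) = (a^2 - 4*a - 12)/(a^2 - 3*a + 2)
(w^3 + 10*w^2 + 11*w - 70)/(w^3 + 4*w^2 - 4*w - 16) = (w^2 + 12*w + 35)/(w^2 + 6*w + 8)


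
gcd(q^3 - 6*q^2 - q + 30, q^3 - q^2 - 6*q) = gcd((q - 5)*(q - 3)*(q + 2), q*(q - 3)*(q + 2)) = q^2 - q - 6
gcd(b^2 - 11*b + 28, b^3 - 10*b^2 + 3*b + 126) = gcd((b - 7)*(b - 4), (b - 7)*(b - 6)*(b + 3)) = b - 7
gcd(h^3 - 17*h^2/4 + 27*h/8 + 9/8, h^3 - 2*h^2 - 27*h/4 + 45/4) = h^2 - 9*h/2 + 9/2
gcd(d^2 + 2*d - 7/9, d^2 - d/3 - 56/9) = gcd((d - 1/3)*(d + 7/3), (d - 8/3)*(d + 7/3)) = d + 7/3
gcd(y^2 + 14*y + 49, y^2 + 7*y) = y + 7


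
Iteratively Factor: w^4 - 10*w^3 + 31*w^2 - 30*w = (w)*(w^3 - 10*w^2 + 31*w - 30) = w*(w - 3)*(w^2 - 7*w + 10) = w*(w - 3)*(w - 2)*(w - 5)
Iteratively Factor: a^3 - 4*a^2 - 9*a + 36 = (a - 3)*(a^2 - a - 12) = (a - 4)*(a - 3)*(a + 3)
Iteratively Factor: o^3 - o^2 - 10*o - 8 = (o - 4)*(o^2 + 3*o + 2) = (o - 4)*(o + 2)*(o + 1)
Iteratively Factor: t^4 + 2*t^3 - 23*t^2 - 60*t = (t)*(t^3 + 2*t^2 - 23*t - 60) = t*(t + 3)*(t^2 - t - 20) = t*(t - 5)*(t + 3)*(t + 4)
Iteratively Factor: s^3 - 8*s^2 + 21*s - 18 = (s - 3)*(s^2 - 5*s + 6) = (s - 3)*(s - 2)*(s - 3)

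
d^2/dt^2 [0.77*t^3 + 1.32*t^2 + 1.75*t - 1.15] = 4.62*t + 2.64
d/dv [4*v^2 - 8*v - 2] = 8*v - 8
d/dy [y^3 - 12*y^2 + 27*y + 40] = 3*y^2 - 24*y + 27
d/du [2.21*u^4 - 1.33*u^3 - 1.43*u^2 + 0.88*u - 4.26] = 8.84*u^3 - 3.99*u^2 - 2.86*u + 0.88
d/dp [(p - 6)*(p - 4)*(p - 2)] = 3*p^2 - 24*p + 44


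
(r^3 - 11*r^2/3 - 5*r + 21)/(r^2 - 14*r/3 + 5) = (3*r^2 - 2*r - 21)/(3*r - 5)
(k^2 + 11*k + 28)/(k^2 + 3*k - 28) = (k + 4)/(k - 4)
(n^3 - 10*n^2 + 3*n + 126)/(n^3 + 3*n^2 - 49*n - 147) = (n - 6)/(n + 7)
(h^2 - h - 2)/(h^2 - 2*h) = (h + 1)/h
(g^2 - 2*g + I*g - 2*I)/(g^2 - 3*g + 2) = (g + I)/(g - 1)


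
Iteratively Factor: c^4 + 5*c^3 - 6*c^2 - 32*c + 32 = (c - 1)*(c^3 + 6*c^2 - 32) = (c - 1)*(c + 4)*(c^2 + 2*c - 8) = (c - 1)*(c + 4)^2*(c - 2)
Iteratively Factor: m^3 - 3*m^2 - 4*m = (m + 1)*(m^2 - 4*m) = m*(m + 1)*(m - 4)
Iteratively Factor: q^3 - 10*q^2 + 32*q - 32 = (q - 2)*(q^2 - 8*q + 16) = (q - 4)*(q - 2)*(q - 4)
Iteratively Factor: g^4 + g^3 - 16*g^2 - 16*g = (g)*(g^3 + g^2 - 16*g - 16) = g*(g + 1)*(g^2 - 16) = g*(g - 4)*(g + 1)*(g + 4)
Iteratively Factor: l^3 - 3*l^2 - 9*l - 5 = (l + 1)*(l^2 - 4*l - 5) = (l - 5)*(l + 1)*(l + 1)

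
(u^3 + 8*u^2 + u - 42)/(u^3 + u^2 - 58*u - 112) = (u^2 + u - 6)/(u^2 - 6*u - 16)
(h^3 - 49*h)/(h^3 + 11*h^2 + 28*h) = (h - 7)/(h + 4)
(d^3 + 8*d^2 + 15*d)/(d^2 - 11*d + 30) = d*(d^2 + 8*d + 15)/(d^2 - 11*d + 30)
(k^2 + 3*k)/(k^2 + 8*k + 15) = k/(k + 5)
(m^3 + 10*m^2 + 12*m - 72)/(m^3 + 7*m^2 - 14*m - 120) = (m^2 + 4*m - 12)/(m^2 + m - 20)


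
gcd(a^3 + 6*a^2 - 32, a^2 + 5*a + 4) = a + 4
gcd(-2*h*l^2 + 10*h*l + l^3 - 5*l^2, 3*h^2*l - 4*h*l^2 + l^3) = l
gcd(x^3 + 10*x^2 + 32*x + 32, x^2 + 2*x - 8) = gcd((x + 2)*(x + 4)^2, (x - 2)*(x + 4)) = x + 4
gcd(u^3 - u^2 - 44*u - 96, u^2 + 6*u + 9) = u + 3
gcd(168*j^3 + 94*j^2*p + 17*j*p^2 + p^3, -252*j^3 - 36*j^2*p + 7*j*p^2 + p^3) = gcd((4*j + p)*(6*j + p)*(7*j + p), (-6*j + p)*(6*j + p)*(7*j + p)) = 42*j^2 + 13*j*p + p^2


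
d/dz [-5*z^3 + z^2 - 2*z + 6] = -15*z^2 + 2*z - 2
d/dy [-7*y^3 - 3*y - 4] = -21*y^2 - 3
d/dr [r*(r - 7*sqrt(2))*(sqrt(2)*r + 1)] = 3*sqrt(2)*r^2 - 26*r - 7*sqrt(2)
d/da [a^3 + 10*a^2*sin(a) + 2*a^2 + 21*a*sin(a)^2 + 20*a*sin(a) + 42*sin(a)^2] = 10*a^2*cos(a) + 3*a^2 + 21*a*sin(2*a) + 20*sqrt(2)*a*sin(a + pi/4) + 4*a + 20*sin(a) + 42*sin(2*a) - 21*cos(2*a)/2 + 21/2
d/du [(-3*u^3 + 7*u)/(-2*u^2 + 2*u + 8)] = (-u*(2*u - 1)*(3*u^2 - 7) + (7 - 9*u^2)*(-u^2 + u + 4))/(2*(-u^2 + u + 4)^2)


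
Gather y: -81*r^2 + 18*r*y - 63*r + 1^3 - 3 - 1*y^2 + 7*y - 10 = -81*r^2 - 63*r - y^2 + y*(18*r + 7) - 12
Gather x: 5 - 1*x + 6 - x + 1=12 - 2*x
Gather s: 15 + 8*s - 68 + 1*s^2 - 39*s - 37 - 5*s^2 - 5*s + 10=-4*s^2 - 36*s - 80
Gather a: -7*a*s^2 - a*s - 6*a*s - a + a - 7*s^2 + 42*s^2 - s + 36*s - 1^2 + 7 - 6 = a*(-7*s^2 - 7*s) + 35*s^2 + 35*s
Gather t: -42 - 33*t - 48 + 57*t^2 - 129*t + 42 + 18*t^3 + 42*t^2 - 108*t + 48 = 18*t^3 + 99*t^2 - 270*t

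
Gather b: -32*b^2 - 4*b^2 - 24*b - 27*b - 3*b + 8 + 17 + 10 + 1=-36*b^2 - 54*b + 36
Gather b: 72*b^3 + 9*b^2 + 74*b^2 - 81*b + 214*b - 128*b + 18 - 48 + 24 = 72*b^3 + 83*b^2 + 5*b - 6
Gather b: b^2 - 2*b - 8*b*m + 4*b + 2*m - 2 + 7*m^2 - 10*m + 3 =b^2 + b*(2 - 8*m) + 7*m^2 - 8*m + 1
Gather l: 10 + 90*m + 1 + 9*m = 99*m + 11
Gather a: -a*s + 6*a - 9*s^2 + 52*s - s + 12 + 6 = a*(6 - s) - 9*s^2 + 51*s + 18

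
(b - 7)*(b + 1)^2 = b^3 - 5*b^2 - 13*b - 7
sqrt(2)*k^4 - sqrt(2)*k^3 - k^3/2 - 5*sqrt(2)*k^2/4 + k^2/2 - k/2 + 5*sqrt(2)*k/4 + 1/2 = (k - 1)*(k - sqrt(2))*(k + sqrt(2)/2)*(sqrt(2)*k + 1/2)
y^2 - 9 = (y - 3)*(y + 3)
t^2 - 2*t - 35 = (t - 7)*(t + 5)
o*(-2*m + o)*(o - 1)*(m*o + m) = -2*m^2*o^3 + 2*m^2*o + m*o^4 - m*o^2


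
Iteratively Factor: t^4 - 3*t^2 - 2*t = (t + 1)*(t^3 - t^2 - 2*t) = (t + 1)^2*(t^2 - 2*t) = t*(t + 1)^2*(t - 2)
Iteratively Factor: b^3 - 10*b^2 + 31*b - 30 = (b - 3)*(b^2 - 7*b + 10) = (b - 3)*(b - 2)*(b - 5)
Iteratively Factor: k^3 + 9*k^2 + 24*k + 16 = (k + 4)*(k^2 + 5*k + 4) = (k + 1)*(k + 4)*(k + 4)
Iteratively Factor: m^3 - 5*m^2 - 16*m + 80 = (m - 4)*(m^2 - m - 20) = (m - 5)*(m - 4)*(m + 4)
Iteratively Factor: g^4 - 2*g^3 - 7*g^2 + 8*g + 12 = (g - 2)*(g^3 - 7*g - 6) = (g - 2)*(g + 2)*(g^2 - 2*g - 3) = (g - 3)*(g - 2)*(g + 2)*(g + 1)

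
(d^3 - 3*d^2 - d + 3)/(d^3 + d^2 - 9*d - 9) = (d - 1)/(d + 3)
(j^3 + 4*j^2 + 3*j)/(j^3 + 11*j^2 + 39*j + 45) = j*(j + 1)/(j^2 + 8*j + 15)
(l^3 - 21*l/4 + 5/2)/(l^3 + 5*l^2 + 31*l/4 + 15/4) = (2*l^2 - 5*l + 2)/(2*l^2 + 5*l + 3)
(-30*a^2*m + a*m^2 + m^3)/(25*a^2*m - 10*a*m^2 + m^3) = (-6*a - m)/(5*a - m)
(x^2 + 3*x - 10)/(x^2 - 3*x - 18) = (-x^2 - 3*x + 10)/(-x^2 + 3*x + 18)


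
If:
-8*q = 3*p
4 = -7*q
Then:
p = 32/21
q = -4/7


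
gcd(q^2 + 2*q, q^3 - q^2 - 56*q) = q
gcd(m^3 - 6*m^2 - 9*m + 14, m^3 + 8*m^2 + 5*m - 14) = m^2 + m - 2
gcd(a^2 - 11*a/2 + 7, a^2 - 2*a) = a - 2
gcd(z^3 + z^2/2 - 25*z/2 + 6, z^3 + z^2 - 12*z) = z^2 + z - 12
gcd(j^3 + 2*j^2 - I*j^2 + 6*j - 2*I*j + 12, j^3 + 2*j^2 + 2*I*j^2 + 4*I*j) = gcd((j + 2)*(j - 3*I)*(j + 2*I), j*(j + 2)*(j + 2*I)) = j^2 + j*(2 + 2*I) + 4*I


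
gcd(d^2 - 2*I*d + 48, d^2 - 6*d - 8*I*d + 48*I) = d - 8*I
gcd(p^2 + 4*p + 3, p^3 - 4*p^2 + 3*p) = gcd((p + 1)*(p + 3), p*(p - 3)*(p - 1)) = 1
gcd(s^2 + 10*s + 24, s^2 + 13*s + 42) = s + 6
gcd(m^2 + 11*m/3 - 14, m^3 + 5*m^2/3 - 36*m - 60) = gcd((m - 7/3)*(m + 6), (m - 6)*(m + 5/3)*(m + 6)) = m + 6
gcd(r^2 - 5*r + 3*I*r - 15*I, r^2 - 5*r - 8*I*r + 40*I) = r - 5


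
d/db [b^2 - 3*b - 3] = 2*b - 3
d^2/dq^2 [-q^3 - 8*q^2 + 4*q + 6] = -6*q - 16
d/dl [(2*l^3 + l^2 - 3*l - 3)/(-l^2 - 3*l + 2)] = (-2*l^4 - 12*l^3 + 6*l^2 - 2*l - 15)/(l^4 + 6*l^3 + 5*l^2 - 12*l + 4)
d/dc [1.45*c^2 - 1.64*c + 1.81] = 2.9*c - 1.64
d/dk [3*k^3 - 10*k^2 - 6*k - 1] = 9*k^2 - 20*k - 6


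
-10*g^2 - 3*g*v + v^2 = (-5*g + v)*(2*g + v)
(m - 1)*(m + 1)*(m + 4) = m^3 + 4*m^2 - m - 4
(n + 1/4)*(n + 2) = n^2 + 9*n/4 + 1/2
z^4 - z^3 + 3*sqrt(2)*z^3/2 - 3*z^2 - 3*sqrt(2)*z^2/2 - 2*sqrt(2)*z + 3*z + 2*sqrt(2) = (z - 1)*(z - sqrt(2))*(z + sqrt(2)/2)*(z + 2*sqrt(2))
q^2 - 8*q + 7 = (q - 7)*(q - 1)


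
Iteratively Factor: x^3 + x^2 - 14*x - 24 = (x - 4)*(x^2 + 5*x + 6) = (x - 4)*(x + 3)*(x + 2)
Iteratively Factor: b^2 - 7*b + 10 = (b - 2)*(b - 5)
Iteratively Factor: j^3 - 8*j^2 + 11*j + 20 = (j + 1)*(j^2 - 9*j + 20) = (j - 4)*(j + 1)*(j - 5)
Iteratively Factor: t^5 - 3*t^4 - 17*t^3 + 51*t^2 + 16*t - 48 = (t - 1)*(t^4 - 2*t^3 - 19*t^2 + 32*t + 48) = (t - 1)*(t + 1)*(t^3 - 3*t^2 - 16*t + 48) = (t - 1)*(t + 1)*(t + 4)*(t^2 - 7*t + 12) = (t - 3)*(t - 1)*(t + 1)*(t + 4)*(t - 4)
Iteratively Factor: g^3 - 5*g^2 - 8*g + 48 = (g + 3)*(g^2 - 8*g + 16) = (g - 4)*(g + 3)*(g - 4)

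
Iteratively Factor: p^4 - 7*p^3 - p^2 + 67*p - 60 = (p - 4)*(p^3 - 3*p^2 - 13*p + 15) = (p - 5)*(p - 4)*(p^2 + 2*p - 3) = (p - 5)*(p - 4)*(p - 1)*(p + 3)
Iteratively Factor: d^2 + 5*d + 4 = (d + 1)*(d + 4)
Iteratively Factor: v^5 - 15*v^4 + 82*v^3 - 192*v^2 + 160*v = (v)*(v^4 - 15*v^3 + 82*v^2 - 192*v + 160) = v*(v - 5)*(v^3 - 10*v^2 + 32*v - 32) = v*(v - 5)*(v - 4)*(v^2 - 6*v + 8) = v*(v - 5)*(v - 4)^2*(v - 2)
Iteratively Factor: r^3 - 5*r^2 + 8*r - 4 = (r - 2)*(r^2 - 3*r + 2) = (r - 2)^2*(r - 1)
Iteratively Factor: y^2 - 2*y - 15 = (y - 5)*(y + 3)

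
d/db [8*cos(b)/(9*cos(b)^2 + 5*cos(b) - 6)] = 24*(3*cos(b)^2 + 2)*sin(b)/(-9*sin(b)^2 + 5*cos(b) + 3)^2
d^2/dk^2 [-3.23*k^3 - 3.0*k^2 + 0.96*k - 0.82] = -19.38*k - 6.0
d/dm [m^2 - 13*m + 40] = 2*m - 13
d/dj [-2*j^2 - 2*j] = -4*j - 2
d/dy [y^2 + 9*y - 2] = 2*y + 9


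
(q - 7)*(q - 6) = q^2 - 13*q + 42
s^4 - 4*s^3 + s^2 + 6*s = s*(s - 3)*(s - 2)*(s + 1)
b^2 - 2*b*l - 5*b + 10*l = (b - 5)*(b - 2*l)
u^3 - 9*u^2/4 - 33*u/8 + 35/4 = (u - 5/2)*(u - 7/4)*(u + 2)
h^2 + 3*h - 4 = (h - 1)*(h + 4)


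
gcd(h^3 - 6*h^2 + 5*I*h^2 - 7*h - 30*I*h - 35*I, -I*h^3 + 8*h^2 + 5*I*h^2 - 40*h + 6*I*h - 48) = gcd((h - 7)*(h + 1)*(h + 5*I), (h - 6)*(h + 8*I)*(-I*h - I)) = h + 1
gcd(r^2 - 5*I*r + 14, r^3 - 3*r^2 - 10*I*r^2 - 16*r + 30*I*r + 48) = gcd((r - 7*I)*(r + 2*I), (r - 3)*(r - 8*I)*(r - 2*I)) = 1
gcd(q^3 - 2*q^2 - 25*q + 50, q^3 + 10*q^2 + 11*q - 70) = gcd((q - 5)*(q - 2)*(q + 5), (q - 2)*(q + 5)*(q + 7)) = q^2 + 3*q - 10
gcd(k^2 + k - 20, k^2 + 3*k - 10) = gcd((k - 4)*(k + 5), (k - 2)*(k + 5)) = k + 5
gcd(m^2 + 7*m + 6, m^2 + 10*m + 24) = m + 6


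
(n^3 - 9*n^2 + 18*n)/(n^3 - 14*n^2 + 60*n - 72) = n*(n - 3)/(n^2 - 8*n + 12)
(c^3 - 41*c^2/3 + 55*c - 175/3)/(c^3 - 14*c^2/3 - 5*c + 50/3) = (c - 7)/(c + 2)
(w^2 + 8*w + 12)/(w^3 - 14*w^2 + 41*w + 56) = (w^2 + 8*w + 12)/(w^3 - 14*w^2 + 41*w + 56)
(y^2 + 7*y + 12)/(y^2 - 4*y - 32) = (y + 3)/(y - 8)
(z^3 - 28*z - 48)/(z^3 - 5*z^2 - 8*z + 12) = (z + 4)/(z - 1)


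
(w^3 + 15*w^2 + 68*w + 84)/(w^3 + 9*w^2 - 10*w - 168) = (w + 2)/(w - 4)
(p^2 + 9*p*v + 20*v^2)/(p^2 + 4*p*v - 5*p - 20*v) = (p + 5*v)/(p - 5)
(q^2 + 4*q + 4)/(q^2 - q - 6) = (q + 2)/(q - 3)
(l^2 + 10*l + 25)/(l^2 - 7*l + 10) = (l^2 + 10*l + 25)/(l^2 - 7*l + 10)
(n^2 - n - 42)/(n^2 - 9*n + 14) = (n + 6)/(n - 2)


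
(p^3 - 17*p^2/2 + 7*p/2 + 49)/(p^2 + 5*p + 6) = (2*p^2 - 21*p + 49)/(2*(p + 3))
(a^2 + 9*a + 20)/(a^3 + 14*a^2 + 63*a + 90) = (a + 4)/(a^2 + 9*a + 18)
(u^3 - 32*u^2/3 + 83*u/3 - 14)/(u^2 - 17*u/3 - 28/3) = (3*u^2 - 11*u + 6)/(3*u + 4)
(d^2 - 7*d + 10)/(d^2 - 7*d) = (d^2 - 7*d + 10)/(d*(d - 7))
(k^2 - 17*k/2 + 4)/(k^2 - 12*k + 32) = (k - 1/2)/(k - 4)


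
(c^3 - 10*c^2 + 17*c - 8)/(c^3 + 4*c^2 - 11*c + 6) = (c - 8)/(c + 6)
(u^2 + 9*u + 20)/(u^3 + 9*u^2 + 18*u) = (u^2 + 9*u + 20)/(u*(u^2 + 9*u + 18))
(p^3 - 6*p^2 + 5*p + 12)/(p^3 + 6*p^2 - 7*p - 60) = (p^2 - 3*p - 4)/(p^2 + 9*p + 20)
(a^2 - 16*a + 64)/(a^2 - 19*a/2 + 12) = 2*(a - 8)/(2*a - 3)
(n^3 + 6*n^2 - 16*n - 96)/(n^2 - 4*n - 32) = (n^2 + 2*n - 24)/(n - 8)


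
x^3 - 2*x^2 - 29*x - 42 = (x - 7)*(x + 2)*(x + 3)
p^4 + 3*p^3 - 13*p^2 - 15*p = p*(p - 3)*(p + 1)*(p + 5)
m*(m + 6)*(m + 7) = m^3 + 13*m^2 + 42*m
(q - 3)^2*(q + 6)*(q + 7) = q^4 + 7*q^3 - 27*q^2 - 135*q + 378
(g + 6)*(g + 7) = g^2 + 13*g + 42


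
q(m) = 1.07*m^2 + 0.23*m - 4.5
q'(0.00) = 0.23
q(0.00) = -4.50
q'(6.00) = 13.07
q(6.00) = 35.40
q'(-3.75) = -7.80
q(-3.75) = 9.68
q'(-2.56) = -5.25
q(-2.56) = 1.92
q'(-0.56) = -0.97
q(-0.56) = -4.29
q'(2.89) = 6.41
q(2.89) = 5.10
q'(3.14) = 6.95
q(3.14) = 6.77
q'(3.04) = 6.74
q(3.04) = 6.09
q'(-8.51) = -17.98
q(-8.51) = 71.03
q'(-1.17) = -2.27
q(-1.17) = -3.30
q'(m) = 2.14*m + 0.23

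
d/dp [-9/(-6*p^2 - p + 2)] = 9*(-12*p - 1)/(6*p^2 + p - 2)^2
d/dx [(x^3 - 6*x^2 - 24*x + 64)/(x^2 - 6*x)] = (x^4 - 12*x^3 + 60*x^2 - 128*x + 384)/(x^2*(x^2 - 12*x + 36))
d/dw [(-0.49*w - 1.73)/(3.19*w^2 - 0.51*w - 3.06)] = (1.5631*w^2 + 11.0374*w + 0.6171)/(10.1761*w^4 - 3.2538*w^3 - 19.2627*w^2 + 3.1212*w + 9.3636)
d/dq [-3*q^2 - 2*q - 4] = -6*q - 2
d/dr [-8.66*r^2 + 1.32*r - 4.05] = 1.32 - 17.32*r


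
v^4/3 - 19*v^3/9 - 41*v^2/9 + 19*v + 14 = (v/3 + 1)*(v - 7)*(v - 3)*(v + 2/3)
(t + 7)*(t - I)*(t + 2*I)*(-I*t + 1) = -I*t^4 + 2*t^3 - 7*I*t^3 + 14*t^2 - I*t^2 + 2*t - 7*I*t + 14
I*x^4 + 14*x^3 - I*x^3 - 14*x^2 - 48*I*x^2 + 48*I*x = x*(x - 8*I)*(x - 6*I)*(I*x - I)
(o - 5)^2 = o^2 - 10*o + 25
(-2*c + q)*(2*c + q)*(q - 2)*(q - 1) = -4*c^2*q^2 + 12*c^2*q - 8*c^2 + q^4 - 3*q^3 + 2*q^2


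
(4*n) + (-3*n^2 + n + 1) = -3*n^2 + 5*n + 1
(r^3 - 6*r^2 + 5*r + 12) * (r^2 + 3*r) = r^5 - 3*r^4 - 13*r^3 + 27*r^2 + 36*r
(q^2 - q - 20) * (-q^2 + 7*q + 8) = -q^4 + 8*q^3 + 21*q^2 - 148*q - 160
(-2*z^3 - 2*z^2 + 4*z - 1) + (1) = -2*z^3 - 2*z^2 + 4*z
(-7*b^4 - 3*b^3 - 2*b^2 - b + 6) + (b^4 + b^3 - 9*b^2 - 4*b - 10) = -6*b^4 - 2*b^3 - 11*b^2 - 5*b - 4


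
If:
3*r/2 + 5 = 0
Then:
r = -10/3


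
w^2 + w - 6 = (w - 2)*(w + 3)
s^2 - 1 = (s - 1)*(s + 1)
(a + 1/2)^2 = a^2 + a + 1/4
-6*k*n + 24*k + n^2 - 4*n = (-6*k + n)*(n - 4)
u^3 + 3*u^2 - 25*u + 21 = (u - 3)*(u - 1)*(u + 7)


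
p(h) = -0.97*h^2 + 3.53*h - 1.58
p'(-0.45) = 4.40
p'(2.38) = -1.09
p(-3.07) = -21.56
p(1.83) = 1.63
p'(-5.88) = 14.94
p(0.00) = -1.58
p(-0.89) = -5.49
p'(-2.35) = 8.09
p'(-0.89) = 5.26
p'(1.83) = -0.02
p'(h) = 3.53 - 1.94*h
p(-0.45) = -3.36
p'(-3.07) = 9.49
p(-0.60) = -4.05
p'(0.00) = 3.53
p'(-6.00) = 15.17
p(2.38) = 1.33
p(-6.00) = -57.68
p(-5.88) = -55.87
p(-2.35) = -15.23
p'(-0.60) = 4.69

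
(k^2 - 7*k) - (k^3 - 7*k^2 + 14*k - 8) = -k^3 + 8*k^2 - 21*k + 8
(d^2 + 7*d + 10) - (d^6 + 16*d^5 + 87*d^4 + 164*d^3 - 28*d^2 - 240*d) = -d^6 - 16*d^5 - 87*d^4 - 164*d^3 + 29*d^2 + 247*d + 10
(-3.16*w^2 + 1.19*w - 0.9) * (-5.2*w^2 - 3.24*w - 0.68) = 16.432*w^4 + 4.0504*w^3 + 2.9732*w^2 + 2.1068*w + 0.612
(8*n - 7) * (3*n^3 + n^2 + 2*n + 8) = 24*n^4 - 13*n^3 + 9*n^2 + 50*n - 56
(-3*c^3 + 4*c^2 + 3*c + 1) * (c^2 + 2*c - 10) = -3*c^5 - 2*c^4 + 41*c^3 - 33*c^2 - 28*c - 10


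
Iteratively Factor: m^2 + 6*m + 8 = (m + 2)*(m + 4)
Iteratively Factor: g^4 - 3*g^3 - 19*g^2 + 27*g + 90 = (g + 2)*(g^3 - 5*g^2 - 9*g + 45) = (g - 3)*(g + 2)*(g^2 - 2*g - 15) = (g - 5)*(g - 3)*(g + 2)*(g + 3)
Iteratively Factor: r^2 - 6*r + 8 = (r - 4)*(r - 2)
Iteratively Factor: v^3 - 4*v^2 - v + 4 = (v + 1)*(v^2 - 5*v + 4) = (v - 1)*(v + 1)*(v - 4)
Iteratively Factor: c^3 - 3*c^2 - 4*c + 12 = (c - 2)*(c^2 - c - 6) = (c - 2)*(c + 2)*(c - 3)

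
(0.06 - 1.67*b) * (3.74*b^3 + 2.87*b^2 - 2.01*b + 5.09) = -6.2458*b^4 - 4.5685*b^3 + 3.5289*b^2 - 8.6209*b + 0.3054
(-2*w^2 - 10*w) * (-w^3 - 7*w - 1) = 2*w^5 + 10*w^4 + 14*w^3 + 72*w^2 + 10*w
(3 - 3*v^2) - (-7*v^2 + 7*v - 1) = 4*v^2 - 7*v + 4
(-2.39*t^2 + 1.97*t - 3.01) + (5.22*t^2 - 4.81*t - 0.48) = 2.83*t^2 - 2.84*t - 3.49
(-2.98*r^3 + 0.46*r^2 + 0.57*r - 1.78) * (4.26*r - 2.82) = -12.6948*r^4 + 10.3632*r^3 + 1.131*r^2 - 9.1902*r + 5.0196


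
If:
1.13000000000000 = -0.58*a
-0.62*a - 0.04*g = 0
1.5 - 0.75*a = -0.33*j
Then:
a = -1.95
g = 30.20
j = -8.97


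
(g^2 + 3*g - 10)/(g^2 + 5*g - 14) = (g + 5)/(g + 7)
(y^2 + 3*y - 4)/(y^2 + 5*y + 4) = (y - 1)/(y + 1)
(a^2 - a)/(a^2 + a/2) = 2*(a - 1)/(2*a + 1)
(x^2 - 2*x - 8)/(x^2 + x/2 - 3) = 2*(x - 4)/(2*x - 3)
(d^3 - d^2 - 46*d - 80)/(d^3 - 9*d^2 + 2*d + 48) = (d + 5)/(d - 3)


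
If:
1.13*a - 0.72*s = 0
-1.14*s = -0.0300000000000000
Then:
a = 0.02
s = 0.03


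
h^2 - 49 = (h - 7)*(h + 7)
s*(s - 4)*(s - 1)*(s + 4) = s^4 - s^3 - 16*s^2 + 16*s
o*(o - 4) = o^2 - 4*o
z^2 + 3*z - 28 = (z - 4)*(z + 7)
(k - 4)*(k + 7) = k^2 + 3*k - 28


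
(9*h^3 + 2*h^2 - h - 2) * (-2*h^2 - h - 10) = -18*h^5 - 13*h^4 - 90*h^3 - 15*h^2 + 12*h + 20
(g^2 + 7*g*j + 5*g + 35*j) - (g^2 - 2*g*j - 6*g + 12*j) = 9*g*j + 11*g + 23*j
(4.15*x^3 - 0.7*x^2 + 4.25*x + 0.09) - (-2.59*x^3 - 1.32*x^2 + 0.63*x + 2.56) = 6.74*x^3 + 0.62*x^2 + 3.62*x - 2.47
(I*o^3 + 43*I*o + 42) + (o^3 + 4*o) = o^3 + I*o^3 + 4*o + 43*I*o + 42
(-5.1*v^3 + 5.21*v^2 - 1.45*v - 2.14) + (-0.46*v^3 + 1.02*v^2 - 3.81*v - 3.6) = -5.56*v^3 + 6.23*v^2 - 5.26*v - 5.74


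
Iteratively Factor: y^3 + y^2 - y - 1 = (y - 1)*(y^2 + 2*y + 1) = (y - 1)*(y + 1)*(y + 1)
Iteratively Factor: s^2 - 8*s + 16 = (s - 4)*(s - 4)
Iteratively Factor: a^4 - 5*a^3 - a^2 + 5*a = (a)*(a^3 - 5*a^2 - a + 5) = a*(a - 5)*(a^2 - 1) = a*(a - 5)*(a - 1)*(a + 1)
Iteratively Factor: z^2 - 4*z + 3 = (z - 3)*(z - 1)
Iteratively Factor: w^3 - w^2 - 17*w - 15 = (w + 1)*(w^2 - 2*w - 15) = (w + 1)*(w + 3)*(w - 5)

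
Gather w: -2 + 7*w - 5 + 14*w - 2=21*w - 9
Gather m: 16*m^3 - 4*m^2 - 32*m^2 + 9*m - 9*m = 16*m^3 - 36*m^2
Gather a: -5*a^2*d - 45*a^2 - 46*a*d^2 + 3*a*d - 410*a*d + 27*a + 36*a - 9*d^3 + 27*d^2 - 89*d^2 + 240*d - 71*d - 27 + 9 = a^2*(-5*d - 45) + a*(-46*d^2 - 407*d + 63) - 9*d^3 - 62*d^2 + 169*d - 18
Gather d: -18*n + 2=2 - 18*n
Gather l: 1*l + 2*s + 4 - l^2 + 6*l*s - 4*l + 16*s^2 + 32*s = -l^2 + l*(6*s - 3) + 16*s^2 + 34*s + 4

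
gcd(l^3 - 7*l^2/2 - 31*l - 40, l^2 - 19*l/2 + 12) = l - 8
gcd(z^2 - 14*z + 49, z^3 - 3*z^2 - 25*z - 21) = z - 7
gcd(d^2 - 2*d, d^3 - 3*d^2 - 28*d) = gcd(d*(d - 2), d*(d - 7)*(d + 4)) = d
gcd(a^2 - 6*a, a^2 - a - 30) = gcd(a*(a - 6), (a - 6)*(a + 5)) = a - 6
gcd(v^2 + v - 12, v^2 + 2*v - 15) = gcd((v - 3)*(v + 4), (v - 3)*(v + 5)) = v - 3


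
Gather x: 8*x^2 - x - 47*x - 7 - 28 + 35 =8*x^2 - 48*x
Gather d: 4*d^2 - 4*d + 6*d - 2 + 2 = 4*d^2 + 2*d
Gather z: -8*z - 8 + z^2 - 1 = z^2 - 8*z - 9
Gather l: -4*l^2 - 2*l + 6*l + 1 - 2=-4*l^2 + 4*l - 1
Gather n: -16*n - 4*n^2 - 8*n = -4*n^2 - 24*n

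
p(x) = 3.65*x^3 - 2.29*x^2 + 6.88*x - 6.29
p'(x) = 10.95*x^2 - 4.58*x + 6.88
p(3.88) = 199.13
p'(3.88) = 153.96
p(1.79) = 19.62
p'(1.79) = 33.77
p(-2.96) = -141.38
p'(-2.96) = 116.38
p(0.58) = -2.36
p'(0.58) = 7.91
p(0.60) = -2.20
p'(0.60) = 8.07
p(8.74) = 2315.75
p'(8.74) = 803.30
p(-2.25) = -74.94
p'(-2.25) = 72.62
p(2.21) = 37.13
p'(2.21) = 50.24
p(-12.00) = -6725.81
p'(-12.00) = 1638.64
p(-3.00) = -146.09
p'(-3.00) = 119.17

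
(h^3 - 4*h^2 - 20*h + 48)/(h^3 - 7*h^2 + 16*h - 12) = (h^2 - 2*h - 24)/(h^2 - 5*h + 6)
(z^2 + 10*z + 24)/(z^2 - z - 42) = (z + 4)/(z - 7)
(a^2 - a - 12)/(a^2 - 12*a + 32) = (a + 3)/(a - 8)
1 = 1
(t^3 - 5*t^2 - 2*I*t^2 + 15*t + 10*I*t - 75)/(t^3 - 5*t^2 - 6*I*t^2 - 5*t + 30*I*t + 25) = (t + 3*I)/(t - I)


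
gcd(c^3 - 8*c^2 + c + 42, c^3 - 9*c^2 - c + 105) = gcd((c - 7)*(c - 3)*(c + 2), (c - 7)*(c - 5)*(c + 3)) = c - 7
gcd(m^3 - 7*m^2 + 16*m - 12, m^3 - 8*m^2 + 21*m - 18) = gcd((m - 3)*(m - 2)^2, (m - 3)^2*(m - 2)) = m^2 - 5*m + 6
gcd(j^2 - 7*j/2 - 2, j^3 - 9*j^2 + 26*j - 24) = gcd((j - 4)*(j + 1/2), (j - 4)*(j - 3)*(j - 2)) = j - 4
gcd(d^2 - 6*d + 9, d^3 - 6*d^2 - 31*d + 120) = d - 3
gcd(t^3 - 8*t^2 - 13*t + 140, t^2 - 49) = t - 7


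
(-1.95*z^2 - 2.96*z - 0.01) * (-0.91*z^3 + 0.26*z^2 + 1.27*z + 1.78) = 1.7745*z^5 + 2.1866*z^4 - 3.237*z^3 - 7.2328*z^2 - 5.2815*z - 0.0178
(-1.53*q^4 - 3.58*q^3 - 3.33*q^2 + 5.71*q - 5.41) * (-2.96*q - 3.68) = 4.5288*q^5 + 16.2272*q^4 + 23.0312*q^3 - 4.6472*q^2 - 4.9992*q + 19.9088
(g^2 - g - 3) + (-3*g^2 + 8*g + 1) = -2*g^2 + 7*g - 2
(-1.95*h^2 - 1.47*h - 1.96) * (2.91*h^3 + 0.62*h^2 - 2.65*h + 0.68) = -5.6745*h^5 - 5.4867*h^4 - 1.4475*h^3 + 1.3543*h^2 + 4.1944*h - 1.3328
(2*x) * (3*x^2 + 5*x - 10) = 6*x^3 + 10*x^2 - 20*x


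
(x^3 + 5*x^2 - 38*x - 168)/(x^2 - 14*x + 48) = (x^2 + 11*x + 28)/(x - 8)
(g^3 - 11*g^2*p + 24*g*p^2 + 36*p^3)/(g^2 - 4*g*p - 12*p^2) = (g^2 - 5*g*p - 6*p^2)/(g + 2*p)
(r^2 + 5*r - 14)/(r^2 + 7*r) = (r - 2)/r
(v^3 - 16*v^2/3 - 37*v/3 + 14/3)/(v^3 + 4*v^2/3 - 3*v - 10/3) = (3*v^2 - 22*v + 7)/(3*v^2 - 2*v - 5)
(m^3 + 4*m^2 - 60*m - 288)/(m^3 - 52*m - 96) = (m + 6)/(m + 2)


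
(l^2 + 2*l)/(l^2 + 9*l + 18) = l*(l + 2)/(l^2 + 9*l + 18)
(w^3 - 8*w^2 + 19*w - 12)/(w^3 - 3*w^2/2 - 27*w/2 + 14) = 2*(w - 3)/(2*w + 7)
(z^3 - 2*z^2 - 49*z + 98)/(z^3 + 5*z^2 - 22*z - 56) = (z^2 - 9*z + 14)/(z^2 - 2*z - 8)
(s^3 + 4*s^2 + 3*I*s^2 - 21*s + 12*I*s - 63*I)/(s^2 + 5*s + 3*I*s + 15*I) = (s^2 + 4*s - 21)/(s + 5)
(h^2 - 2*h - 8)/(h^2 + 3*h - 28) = (h + 2)/(h + 7)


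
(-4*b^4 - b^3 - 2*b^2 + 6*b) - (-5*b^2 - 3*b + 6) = -4*b^4 - b^3 + 3*b^2 + 9*b - 6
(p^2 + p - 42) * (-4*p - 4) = -4*p^3 - 8*p^2 + 164*p + 168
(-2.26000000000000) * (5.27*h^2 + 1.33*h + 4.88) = -11.9102*h^2 - 3.0058*h - 11.0288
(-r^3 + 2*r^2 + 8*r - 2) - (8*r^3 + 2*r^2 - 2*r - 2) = -9*r^3 + 10*r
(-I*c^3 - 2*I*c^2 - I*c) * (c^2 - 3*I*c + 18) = -I*c^5 - 3*c^4 - 2*I*c^4 - 6*c^3 - 19*I*c^3 - 3*c^2 - 36*I*c^2 - 18*I*c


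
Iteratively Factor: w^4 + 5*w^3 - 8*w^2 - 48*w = (w)*(w^3 + 5*w^2 - 8*w - 48) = w*(w + 4)*(w^2 + w - 12) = w*(w - 3)*(w + 4)*(w + 4)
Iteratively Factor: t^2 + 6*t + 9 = (t + 3)*(t + 3)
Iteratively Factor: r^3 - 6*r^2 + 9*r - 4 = (r - 1)*(r^2 - 5*r + 4) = (r - 1)^2*(r - 4)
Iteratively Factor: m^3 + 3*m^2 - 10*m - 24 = (m + 2)*(m^2 + m - 12) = (m + 2)*(m + 4)*(m - 3)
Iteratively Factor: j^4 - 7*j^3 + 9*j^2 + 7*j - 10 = (j + 1)*(j^3 - 8*j^2 + 17*j - 10) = (j - 1)*(j + 1)*(j^2 - 7*j + 10) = (j - 2)*(j - 1)*(j + 1)*(j - 5)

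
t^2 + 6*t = t*(t + 6)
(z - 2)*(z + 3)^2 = z^3 + 4*z^2 - 3*z - 18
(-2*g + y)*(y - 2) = -2*g*y + 4*g + y^2 - 2*y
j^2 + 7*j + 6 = (j + 1)*(j + 6)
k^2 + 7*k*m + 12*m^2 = (k + 3*m)*(k + 4*m)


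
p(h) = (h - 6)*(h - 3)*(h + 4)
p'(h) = (h - 6)*(h - 3) + (h - 6)*(h + 4) + (h - 3)*(h + 4)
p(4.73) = -19.18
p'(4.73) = 1.82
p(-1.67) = 83.46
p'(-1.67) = 7.07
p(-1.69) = 83.31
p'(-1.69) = 7.47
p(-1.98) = 80.28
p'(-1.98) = 13.56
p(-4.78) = -65.42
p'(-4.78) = 98.35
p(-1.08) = 84.35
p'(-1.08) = -3.70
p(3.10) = -2.06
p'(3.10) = -20.17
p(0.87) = 53.21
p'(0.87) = -24.43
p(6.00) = 0.00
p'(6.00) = 30.00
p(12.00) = 864.00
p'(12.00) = 294.00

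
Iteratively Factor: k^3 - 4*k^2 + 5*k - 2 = (k - 1)*(k^2 - 3*k + 2) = (k - 2)*(k - 1)*(k - 1)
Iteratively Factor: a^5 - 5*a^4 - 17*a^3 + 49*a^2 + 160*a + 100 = (a - 5)*(a^4 - 17*a^2 - 36*a - 20) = (a - 5)*(a + 1)*(a^3 - a^2 - 16*a - 20) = (a - 5)*(a + 1)*(a + 2)*(a^2 - 3*a - 10) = (a - 5)^2*(a + 1)*(a + 2)*(a + 2)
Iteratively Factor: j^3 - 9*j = (j + 3)*(j^2 - 3*j) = (j - 3)*(j + 3)*(j)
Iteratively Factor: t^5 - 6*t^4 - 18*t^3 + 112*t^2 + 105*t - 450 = (t + 3)*(t^4 - 9*t^3 + 9*t^2 + 85*t - 150) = (t - 5)*(t + 3)*(t^3 - 4*t^2 - 11*t + 30) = (t - 5)*(t - 2)*(t + 3)*(t^2 - 2*t - 15) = (t - 5)*(t - 2)*(t + 3)^2*(t - 5)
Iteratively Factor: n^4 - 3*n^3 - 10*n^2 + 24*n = (n - 2)*(n^3 - n^2 - 12*n) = (n - 4)*(n - 2)*(n^2 + 3*n) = n*(n - 4)*(n - 2)*(n + 3)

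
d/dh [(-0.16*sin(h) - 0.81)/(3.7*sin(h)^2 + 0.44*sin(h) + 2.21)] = (0.592*sin(h)^2 + 5.994*sin(h) + 0.00280000000000002)*cos(h)/(13.69*sin(h)^4 + 3.256*sin(h)^3 + 16.5476*sin(h)^2 + 1.9448*sin(h) + 4.8841)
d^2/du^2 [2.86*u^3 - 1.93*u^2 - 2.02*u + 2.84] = 17.16*u - 3.86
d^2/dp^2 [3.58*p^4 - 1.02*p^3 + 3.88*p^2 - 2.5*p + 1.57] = 42.96*p^2 - 6.12*p + 7.76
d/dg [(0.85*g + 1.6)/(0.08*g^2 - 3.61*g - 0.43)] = (-0.068*g^2 - 0.256*g + 5.4105)/(0.0064*g^4 - 0.5776*g^3 + 12.9633*g^2 + 3.1046*g + 0.1849)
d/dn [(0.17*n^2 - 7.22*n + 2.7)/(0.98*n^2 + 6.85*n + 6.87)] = (8.2401*n^2 - 2.9562*n - 68.0964)/(0.9604*n^4 + 13.426*n^3 + 60.3877*n^2 + 94.119*n + 47.1969)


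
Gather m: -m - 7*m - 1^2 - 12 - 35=-8*m - 48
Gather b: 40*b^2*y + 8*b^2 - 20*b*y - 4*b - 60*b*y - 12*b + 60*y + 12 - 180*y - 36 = b^2*(40*y + 8) + b*(-80*y - 16) - 120*y - 24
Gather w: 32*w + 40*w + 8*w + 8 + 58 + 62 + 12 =80*w + 140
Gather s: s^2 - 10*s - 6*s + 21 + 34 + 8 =s^2 - 16*s + 63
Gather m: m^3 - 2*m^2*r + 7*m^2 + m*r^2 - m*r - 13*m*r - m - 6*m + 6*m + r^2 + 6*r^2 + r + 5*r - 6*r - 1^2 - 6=m^3 + m^2*(7 - 2*r) + m*(r^2 - 14*r - 1) + 7*r^2 - 7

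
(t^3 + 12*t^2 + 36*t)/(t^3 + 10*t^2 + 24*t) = (t + 6)/(t + 4)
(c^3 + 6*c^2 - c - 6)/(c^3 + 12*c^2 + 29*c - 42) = (c + 1)/(c + 7)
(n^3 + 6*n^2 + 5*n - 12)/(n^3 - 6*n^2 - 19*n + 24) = (n + 4)/(n - 8)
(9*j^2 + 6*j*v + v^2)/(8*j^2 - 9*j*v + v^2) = (9*j^2 + 6*j*v + v^2)/(8*j^2 - 9*j*v + v^2)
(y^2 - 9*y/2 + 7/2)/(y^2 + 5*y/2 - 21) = (y - 1)/(y + 6)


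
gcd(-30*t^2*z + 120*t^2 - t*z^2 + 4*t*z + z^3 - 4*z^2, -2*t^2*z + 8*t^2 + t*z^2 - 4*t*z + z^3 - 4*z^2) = z - 4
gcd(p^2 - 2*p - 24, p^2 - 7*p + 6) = p - 6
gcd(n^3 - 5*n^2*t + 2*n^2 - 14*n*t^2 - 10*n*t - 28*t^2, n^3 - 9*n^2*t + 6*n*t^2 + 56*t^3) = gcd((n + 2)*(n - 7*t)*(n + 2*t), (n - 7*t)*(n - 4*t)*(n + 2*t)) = -n^2 + 5*n*t + 14*t^2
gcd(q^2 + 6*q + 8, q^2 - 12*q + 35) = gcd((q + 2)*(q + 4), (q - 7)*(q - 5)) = 1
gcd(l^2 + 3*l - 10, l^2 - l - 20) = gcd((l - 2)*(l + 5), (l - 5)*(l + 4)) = 1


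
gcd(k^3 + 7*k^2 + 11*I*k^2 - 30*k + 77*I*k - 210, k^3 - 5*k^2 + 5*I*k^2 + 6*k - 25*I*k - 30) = k + 6*I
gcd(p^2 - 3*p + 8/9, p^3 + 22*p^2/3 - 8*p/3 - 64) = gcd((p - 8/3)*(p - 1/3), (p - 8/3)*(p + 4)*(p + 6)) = p - 8/3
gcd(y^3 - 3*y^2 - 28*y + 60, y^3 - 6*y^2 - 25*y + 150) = y^2 - y - 30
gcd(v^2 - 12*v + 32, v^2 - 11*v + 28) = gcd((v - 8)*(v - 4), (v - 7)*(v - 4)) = v - 4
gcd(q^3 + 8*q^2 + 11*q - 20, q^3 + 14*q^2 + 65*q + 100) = q^2 + 9*q + 20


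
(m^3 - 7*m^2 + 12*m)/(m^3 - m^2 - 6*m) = (m - 4)/(m + 2)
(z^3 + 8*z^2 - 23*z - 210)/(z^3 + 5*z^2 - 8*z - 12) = (z^2 + 2*z - 35)/(z^2 - z - 2)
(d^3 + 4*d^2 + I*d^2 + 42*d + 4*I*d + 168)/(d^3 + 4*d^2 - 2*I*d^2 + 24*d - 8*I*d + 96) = (d + 7*I)/(d + 4*I)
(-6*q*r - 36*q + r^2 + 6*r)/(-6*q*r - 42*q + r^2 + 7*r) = (r + 6)/(r + 7)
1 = 1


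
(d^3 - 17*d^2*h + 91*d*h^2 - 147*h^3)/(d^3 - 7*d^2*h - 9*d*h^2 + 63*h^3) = (d - 7*h)/(d + 3*h)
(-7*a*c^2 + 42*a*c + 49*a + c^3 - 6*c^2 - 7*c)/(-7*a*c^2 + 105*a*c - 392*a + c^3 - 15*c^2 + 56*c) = (c + 1)/(c - 8)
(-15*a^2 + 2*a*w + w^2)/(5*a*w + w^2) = (-3*a + w)/w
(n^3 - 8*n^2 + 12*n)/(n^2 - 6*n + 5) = n*(n^2 - 8*n + 12)/(n^2 - 6*n + 5)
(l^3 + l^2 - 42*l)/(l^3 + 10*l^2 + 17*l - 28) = l*(l - 6)/(l^2 + 3*l - 4)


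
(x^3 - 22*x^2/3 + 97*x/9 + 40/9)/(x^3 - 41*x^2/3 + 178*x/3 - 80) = (x + 1/3)/(x - 6)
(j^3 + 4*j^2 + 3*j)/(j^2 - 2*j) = (j^2 + 4*j + 3)/(j - 2)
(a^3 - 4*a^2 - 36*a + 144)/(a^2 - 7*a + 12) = (a^2 - 36)/(a - 3)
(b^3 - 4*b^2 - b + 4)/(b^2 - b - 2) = (b^2 - 5*b + 4)/(b - 2)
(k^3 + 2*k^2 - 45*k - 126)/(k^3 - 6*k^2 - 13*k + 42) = (k + 6)/(k - 2)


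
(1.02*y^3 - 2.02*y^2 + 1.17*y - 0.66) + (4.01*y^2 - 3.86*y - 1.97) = 1.02*y^3 + 1.99*y^2 - 2.69*y - 2.63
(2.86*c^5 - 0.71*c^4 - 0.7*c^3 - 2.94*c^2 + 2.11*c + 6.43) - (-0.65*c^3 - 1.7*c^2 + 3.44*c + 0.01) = 2.86*c^5 - 0.71*c^4 - 0.0499999999999999*c^3 - 1.24*c^2 - 1.33*c + 6.42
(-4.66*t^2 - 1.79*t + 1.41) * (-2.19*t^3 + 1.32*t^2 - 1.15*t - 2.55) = 10.2054*t^5 - 2.2311*t^4 - 0.0916999999999999*t^3 + 15.8027*t^2 + 2.943*t - 3.5955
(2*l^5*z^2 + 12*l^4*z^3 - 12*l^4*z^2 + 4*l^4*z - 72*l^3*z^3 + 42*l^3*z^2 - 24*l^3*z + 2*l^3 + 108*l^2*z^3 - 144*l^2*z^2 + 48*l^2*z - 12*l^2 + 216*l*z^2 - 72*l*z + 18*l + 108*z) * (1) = 2*l^5*z^2 + 12*l^4*z^3 - 12*l^4*z^2 + 4*l^4*z - 72*l^3*z^3 + 42*l^3*z^2 - 24*l^3*z + 2*l^3 + 108*l^2*z^3 - 144*l^2*z^2 + 48*l^2*z - 12*l^2 + 216*l*z^2 - 72*l*z + 18*l + 108*z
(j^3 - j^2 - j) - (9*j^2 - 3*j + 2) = j^3 - 10*j^2 + 2*j - 2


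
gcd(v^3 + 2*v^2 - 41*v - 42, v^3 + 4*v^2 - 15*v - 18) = v + 1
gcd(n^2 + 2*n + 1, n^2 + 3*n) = 1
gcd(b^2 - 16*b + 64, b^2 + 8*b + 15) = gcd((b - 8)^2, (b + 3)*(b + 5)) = 1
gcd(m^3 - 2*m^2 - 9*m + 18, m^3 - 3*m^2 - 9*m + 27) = m^2 - 9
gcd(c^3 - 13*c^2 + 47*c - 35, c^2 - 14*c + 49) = c - 7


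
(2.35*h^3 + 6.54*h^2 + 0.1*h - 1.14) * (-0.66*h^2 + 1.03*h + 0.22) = -1.551*h^5 - 1.8959*h^4 + 7.1872*h^3 + 2.2942*h^2 - 1.1522*h - 0.2508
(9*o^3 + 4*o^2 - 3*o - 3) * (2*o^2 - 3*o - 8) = 18*o^5 - 19*o^4 - 90*o^3 - 29*o^2 + 33*o + 24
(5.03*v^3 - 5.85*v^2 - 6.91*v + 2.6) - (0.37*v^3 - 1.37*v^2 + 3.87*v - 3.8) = 4.66*v^3 - 4.48*v^2 - 10.78*v + 6.4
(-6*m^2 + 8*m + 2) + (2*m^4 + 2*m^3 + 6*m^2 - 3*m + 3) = 2*m^4 + 2*m^3 + 5*m + 5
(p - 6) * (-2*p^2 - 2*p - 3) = -2*p^3 + 10*p^2 + 9*p + 18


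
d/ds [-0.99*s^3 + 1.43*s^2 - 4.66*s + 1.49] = -2.97*s^2 + 2.86*s - 4.66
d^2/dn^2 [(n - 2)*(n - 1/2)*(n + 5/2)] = 6*n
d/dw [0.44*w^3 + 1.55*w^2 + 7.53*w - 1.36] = 1.32*w^2 + 3.1*w + 7.53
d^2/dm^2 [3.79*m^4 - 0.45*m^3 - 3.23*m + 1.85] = m*(45.48*m - 2.7)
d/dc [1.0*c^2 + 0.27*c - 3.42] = 2.0*c + 0.27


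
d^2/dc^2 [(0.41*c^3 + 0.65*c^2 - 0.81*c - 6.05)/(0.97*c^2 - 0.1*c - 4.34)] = (-8.88178419700125e-16*c^5 + 2.062078*c^3 - 16.66881*c^2 + 29.397048*c - 25.87022)/(0.912673*c^6 - 0.28227*c^5 - 12.221418*c^4 + 2.52488*c^3 + 54.681396*c^2 - 5.65068*c - 81.746504)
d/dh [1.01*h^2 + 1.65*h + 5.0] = 2.02*h + 1.65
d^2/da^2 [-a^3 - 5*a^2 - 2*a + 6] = -6*a - 10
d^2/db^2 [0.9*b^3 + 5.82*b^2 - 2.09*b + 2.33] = 5.4*b + 11.64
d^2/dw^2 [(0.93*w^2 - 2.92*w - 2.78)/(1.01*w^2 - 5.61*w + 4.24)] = (-8.88178419700125e-16*w^4 + 4.58156200000001*w^3 - 40.91106*w^2 + 169.538196*w - 256.648972)/(1.030301*w^6 - 17.168283*w^5 + 108.336135*w^4 - 320.704065*w^3 + 454.79724*w^2 - 302.563008*w + 76.225024)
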